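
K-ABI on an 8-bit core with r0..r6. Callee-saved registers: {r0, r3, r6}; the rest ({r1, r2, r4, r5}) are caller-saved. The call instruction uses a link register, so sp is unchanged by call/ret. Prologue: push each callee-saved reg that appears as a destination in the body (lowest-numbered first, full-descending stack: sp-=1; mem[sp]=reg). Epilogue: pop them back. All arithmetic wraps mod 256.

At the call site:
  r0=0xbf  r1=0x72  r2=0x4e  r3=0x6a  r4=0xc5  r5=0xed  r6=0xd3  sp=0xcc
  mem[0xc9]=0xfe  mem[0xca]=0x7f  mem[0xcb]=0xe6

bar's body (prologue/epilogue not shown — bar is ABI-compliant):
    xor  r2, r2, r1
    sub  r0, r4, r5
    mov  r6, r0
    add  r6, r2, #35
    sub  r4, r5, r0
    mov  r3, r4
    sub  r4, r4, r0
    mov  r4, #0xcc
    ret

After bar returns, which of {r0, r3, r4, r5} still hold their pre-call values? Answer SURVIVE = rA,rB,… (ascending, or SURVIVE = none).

SURVIVE = r0,r3,r5

prologue: push r0 -> mem[0xcb]=0xbf, sp=0xcb
prologue: push r3 -> mem[0xca]=0x6a, sp=0xca
prologue: push r6 -> mem[0xc9]=0xd3, sp=0xc9
body[0] xor  r2, r2, r1 -> r2=0x3c
body[1] sub  r0, r4, r5 -> r0=0xd8
body[2] mov  r6, r0 -> r6=0xd8
body[3] add  r6, r2, #35 -> r6=0x5f
body[4] sub  r4, r5, r0 -> r4=0x15
body[5] mov  r3, r4 -> r3=0x15
body[6] sub  r4, r4, r0 -> r4=0x3d
body[7] mov  r4, #0xcc -> r4=0xcc
epilogue: pop r6=0xd3, sp=0xca
epilogue: pop r3=0x6a, sp=0xcb
epilogue: pop r0=0xbf, sp=0xcc
r0: callee-saved, written=True
r3: callee-saved, written=True
r4: caller-saved, written=True
r5: caller-saved, written=False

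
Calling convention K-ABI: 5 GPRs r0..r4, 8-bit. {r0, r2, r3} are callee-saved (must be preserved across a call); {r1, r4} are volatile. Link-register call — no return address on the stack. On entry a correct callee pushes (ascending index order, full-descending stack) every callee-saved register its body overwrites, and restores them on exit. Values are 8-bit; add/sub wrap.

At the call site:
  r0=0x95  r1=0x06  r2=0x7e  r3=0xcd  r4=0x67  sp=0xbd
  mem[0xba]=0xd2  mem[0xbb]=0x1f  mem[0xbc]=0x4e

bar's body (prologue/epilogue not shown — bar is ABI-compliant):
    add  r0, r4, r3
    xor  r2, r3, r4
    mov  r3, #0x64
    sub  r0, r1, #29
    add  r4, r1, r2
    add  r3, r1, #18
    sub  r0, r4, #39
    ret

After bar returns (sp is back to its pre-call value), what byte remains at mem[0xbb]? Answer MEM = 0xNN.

MEM = 0x7e

prologue: push r0 → mem[0xbc]=0x95, sp=0xbc
prologue: push r2 → mem[0xbb]=0x7e, sp=0xbb
prologue: push r3 → mem[0xba]=0xcd, sp=0xba
body[0] add  r0, r4, r3 → r0=0x34
body[1] xor  r2, r3, r4 → r2=0xaa
body[2] mov  r3, #0x64 → r3=0x64
body[3] sub  r0, r1, #29 → r0=0xe9
body[4] add  r4, r1, r2 → r4=0xb0
body[5] add  r3, r1, #18 → r3=0x18
body[6] sub  r0, r4, #39 → r0=0x89
epilogue: pop r3=0xcd, sp=0xbb
epilogue: pop r2=0x7e, sp=0xbc
epilogue: pop r0=0x95, sp=0xbd
prologue pushed ['r0', 'r2', 'r3'] at ['0xbc', '0xbb', '0xba']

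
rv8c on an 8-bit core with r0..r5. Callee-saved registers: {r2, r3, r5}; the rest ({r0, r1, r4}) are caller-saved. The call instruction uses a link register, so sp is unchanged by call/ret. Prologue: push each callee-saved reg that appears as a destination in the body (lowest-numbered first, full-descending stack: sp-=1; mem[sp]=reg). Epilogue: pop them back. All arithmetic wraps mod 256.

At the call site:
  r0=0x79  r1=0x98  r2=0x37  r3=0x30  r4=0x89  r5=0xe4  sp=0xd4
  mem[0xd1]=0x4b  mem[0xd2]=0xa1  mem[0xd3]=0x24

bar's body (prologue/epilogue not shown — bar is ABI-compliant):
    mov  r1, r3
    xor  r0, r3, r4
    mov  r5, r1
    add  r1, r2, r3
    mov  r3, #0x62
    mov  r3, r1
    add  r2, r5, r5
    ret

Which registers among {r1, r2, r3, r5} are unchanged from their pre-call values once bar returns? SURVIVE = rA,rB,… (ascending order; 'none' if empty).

prologue: push r2 -> mem[0xd3]=0x37, sp=0xd3
prologue: push r3 -> mem[0xd2]=0x30, sp=0xd2
prologue: push r5 -> mem[0xd1]=0xe4, sp=0xd1
body[0] mov  r1, r3 -> r1=0x30
body[1] xor  r0, r3, r4 -> r0=0xb9
body[2] mov  r5, r1 -> r5=0x30
body[3] add  r1, r2, r3 -> r1=0x67
body[4] mov  r3, #0x62 -> r3=0x62
body[5] mov  r3, r1 -> r3=0x67
body[6] add  r2, r5, r5 -> r2=0x60
epilogue: pop r5=0xe4, sp=0xd2
epilogue: pop r3=0x30, sp=0xd3
epilogue: pop r2=0x37, sp=0xd4
r1: caller-saved, written=True
r2: callee-saved, written=True
r3: callee-saved, written=True
r5: callee-saved, written=True

SURVIVE = r2,r3,r5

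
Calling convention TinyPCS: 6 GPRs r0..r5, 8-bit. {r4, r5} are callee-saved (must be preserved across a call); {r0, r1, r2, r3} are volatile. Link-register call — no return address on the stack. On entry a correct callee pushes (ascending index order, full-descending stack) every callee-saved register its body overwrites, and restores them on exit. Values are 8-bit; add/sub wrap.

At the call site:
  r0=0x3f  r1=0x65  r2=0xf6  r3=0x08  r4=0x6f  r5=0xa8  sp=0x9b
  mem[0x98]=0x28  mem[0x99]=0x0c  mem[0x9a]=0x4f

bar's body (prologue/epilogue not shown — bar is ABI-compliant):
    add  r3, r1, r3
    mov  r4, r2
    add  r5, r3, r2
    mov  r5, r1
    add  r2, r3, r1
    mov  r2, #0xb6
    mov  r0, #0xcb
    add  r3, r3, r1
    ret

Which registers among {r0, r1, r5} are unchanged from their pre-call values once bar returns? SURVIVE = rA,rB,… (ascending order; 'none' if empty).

prologue: push r4 -> mem[0x9a]=0x6f, sp=0x9a
prologue: push r5 -> mem[0x99]=0xa8, sp=0x99
body[0] add  r3, r1, r3 -> r3=0x6d
body[1] mov  r4, r2 -> r4=0xf6
body[2] add  r5, r3, r2 -> r5=0x63
body[3] mov  r5, r1 -> r5=0x65
body[4] add  r2, r3, r1 -> r2=0xd2
body[5] mov  r2, #0xb6 -> r2=0xb6
body[6] mov  r0, #0xcb -> r0=0xcb
body[7] add  r3, r3, r1 -> r3=0xd2
epilogue: pop r5=0xa8, sp=0x9a
epilogue: pop r4=0x6f, sp=0x9b
r0: caller-saved, written=True
r1: caller-saved, written=False
r5: callee-saved, written=True

SURVIVE = r1,r5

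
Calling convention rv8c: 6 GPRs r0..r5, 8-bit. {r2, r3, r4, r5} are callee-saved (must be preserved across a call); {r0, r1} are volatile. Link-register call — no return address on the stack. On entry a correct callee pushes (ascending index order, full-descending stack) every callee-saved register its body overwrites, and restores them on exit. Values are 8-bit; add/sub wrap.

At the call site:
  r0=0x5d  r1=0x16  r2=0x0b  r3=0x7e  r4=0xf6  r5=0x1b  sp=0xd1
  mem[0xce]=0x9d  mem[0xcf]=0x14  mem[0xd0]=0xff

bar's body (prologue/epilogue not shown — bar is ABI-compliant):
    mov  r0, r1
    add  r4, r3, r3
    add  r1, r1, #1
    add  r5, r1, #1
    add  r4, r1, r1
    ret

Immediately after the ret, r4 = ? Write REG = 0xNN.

REG = 0xf6

prologue: push r4 → mem[0xd0]=0xf6, sp=0xd0
prologue: push r5 → mem[0xcf]=0x1b, sp=0xcf
body[0] mov  r0, r1 → r0=0x16
body[1] add  r4, r3, r3 → r4=0xfc
body[2] add  r1, r1, #1 → r1=0x17
body[3] add  r5, r1, #1 → r5=0x18
body[4] add  r4, r1, r1 → r4=0x2e
epilogue: pop r5=0x1b, sp=0xd0
epilogue: pop r4=0xf6, sp=0xd1
r4 is callee-saved → restored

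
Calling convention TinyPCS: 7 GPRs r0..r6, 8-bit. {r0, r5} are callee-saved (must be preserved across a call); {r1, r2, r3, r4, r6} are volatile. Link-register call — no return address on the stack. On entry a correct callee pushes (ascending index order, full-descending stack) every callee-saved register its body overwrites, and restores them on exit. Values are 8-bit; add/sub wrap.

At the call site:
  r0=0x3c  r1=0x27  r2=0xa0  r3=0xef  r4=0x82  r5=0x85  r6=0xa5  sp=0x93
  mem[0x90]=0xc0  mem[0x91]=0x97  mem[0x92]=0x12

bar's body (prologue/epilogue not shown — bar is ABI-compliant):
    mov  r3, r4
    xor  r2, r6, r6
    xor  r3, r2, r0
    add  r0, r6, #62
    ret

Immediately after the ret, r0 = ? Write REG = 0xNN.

REG = 0x3c

prologue: push r0 -> mem[0x92]=0x3c, sp=0x92
body[0] mov  r3, r4 -> r3=0x82
body[1] xor  r2, r6, r6 -> r2=0x00
body[2] xor  r3, r2, r0 -> r3=0x3c
body[3] add  r0, r6, #62 -> r0=0xe3
epilogue: pop r0=0x3c, sp=0x93
r0 is callee-saved -> restored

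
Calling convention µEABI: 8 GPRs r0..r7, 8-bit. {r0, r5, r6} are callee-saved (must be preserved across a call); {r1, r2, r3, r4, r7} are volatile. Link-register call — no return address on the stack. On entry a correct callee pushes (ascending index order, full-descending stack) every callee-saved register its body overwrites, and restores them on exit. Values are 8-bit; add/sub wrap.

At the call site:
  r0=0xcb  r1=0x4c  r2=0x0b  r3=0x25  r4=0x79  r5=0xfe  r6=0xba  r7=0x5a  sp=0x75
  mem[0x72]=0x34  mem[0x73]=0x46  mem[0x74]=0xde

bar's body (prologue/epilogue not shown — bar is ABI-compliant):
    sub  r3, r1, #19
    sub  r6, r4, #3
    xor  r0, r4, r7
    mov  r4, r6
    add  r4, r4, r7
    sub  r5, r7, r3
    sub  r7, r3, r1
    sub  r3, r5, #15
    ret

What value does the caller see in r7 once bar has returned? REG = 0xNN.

REG = 0xed

prologue: push r0 → mem[0x74]=0xcb, sp=0x74
prologue: push r5 → mem[0x73]=0xfe, sp=0x73
prologue: push r6 → mem[0x72]=0xba, sp=0x72
body[0] sub  r3, r1, #19 → r3=0x39
body[1] sub  r6, r4, #3 → r6=0x76
body[2] xor  r0, r4, r7 → r0=0x23
body[3] mov  r4, r6 → r4=0x76
body[4] add  r4, r4, r7 → r4=0xd0
body[5] sub  r5, r7, r3 → r5=0x21
body[6] sub  r7, r3, r1 → r7=0xed
body[7] sub  r3, r5, #15 → r3=0x12
epilogue: pop r6=0xba, sp=0x73
epilogue: pop r5=0xfe, sp=0x74
epilogue: pop r0=0xcb, sp=0x75
r7 is caller-saved → body value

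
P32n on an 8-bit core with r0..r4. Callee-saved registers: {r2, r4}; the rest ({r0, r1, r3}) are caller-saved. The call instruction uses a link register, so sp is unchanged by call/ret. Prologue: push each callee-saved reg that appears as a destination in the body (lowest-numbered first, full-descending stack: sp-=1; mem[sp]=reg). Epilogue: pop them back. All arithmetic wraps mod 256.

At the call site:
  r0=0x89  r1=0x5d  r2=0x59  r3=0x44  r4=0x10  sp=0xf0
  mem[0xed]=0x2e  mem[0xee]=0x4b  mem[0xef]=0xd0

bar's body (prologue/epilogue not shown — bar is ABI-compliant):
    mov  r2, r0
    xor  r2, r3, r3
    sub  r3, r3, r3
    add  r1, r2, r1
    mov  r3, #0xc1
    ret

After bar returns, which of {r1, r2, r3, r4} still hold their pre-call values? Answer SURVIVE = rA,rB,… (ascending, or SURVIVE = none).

prologue: push r2 → mem[0xef]=0x59, sp=0xef
body[0] mov  r2, r0 → r2=0x89
body[1] xor  r2, r3, r3 → r2=0x00
body[2] sub  r3, r3, r3 → r3=0x00
body[3] add  r1, r2, r1 → r1=0x5d
body[4] mov  r3, #0xc1 → r3=0xc1
epilogue: pop r2=0x59, sp=0xf0
r1: caller-saved, written=True
r2: callee-saved, written=True
r3: caller-saved, written=True
r4: callee-saved, written=False

SURVIVE = r1,r2,r4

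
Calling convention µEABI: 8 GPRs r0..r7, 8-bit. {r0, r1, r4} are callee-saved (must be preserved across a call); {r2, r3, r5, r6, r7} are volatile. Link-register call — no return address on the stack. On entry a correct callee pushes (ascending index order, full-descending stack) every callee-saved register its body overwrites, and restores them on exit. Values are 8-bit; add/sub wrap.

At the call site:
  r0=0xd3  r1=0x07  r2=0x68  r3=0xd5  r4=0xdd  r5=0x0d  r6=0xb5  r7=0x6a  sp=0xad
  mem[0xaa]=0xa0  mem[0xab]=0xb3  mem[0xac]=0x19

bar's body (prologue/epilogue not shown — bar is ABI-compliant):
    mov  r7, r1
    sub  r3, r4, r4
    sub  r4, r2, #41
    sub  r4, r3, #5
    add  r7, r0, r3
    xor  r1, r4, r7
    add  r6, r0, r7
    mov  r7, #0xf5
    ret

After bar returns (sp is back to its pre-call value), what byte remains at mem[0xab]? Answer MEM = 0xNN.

MEM = 0xdd

prologue: push r1 → mem[0xac]=0x07, sp=0xac
prologue: push r4 → mem[0xab]=0xdd, sp=0xab
body[0] mov  r7, r1 → r7=0x07
body[1] sub  r3, r4, r4 → r3=0x00
body[2] sub  r4, r2, #41 → r4=0x3f
body[3] sub  r4, r3, #5 → r4=0xfb
body[4] add  r7, r0, r3 → r7=0xd3
body[5] xor  r1, r4, r7 → r1=0x28
body[6] add  r6, r0, r7 → r6=0xa6
body[7] mov  r7, #0xf5 → r7=0xf5
epilogue: pop r4=0xdd, sp=0xac
epilogue: pop r1=0x07, sp=0xad
prologue pushed ['r1', 'r4'] at ['0xac', '0xab']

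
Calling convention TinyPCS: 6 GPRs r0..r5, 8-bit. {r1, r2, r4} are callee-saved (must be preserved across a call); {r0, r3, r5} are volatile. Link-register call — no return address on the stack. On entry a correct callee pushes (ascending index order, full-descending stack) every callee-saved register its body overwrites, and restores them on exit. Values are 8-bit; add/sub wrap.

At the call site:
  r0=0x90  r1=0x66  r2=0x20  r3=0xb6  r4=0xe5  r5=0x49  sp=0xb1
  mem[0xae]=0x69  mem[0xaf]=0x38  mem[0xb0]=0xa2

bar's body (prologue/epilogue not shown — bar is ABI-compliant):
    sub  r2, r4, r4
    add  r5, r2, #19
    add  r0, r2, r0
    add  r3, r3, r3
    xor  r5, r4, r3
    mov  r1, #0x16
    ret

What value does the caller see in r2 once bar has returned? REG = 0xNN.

prologue: push r1 -> mem[0xb0]=0x66, sp=0xb0
prologue: push r2 -> mem[0xaf]=0x20, sp=0xaf
body[0] sub  r2, r4, r4 -> r2=0x00
body[1] add  r5, r2, #19 -> r5=0x13
body[2] add  r0, r2, r0 -> r0=0x90
body[3] add  r3, r3, r3 -> r3=0x6c
body[4] xor  r5, r4, r3 -> r5=0x89
body[5] mov  r1, #0x16 -> r1=0x16
epilogue: pop r2=0x20, sp=0xb0
epilogue: pop r1=0x66, sp=0xb1
r2 is callee-saved -> restored

REG = 0x20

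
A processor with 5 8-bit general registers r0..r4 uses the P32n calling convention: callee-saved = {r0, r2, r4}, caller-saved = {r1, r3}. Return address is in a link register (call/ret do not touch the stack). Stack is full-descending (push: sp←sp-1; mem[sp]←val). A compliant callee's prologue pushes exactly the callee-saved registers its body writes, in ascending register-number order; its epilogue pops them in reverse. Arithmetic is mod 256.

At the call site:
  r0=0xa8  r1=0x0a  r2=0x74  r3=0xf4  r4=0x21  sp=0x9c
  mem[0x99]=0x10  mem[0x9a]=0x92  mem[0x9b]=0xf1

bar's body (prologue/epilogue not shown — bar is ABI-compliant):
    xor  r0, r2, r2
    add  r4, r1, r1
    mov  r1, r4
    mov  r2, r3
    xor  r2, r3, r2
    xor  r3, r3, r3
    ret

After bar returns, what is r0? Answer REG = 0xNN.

prologue: push r0 → mem[0x9b]=0xa8, sp=0x9b
prologue: push r2 → mem[0x9a]=0x74, sp=0x9a
prologue: push r4 → mem[0x99]=0x21, sp=0x99
body[0] xor  r0, r2, r2 → r0=0x00
body[1] add  r4, r1, r1 → r4=0x14
body[2] mov  r1, r4 → r1=0x14
body[3] mov  r2, r3 → r2=0xf4
body[4] xor  r2, r3, r2 → r2=0x00
body[5] xor  r3, r3, r3 → r3=0x00
epilogue: pop r4=0x21, sp=0x9a
epilogue: pop r2=0x74, sp=0x9b
epilogue: pop r0=0xa8, sp=0x9c
r0 is callee-saved → restored

REG = 0xa8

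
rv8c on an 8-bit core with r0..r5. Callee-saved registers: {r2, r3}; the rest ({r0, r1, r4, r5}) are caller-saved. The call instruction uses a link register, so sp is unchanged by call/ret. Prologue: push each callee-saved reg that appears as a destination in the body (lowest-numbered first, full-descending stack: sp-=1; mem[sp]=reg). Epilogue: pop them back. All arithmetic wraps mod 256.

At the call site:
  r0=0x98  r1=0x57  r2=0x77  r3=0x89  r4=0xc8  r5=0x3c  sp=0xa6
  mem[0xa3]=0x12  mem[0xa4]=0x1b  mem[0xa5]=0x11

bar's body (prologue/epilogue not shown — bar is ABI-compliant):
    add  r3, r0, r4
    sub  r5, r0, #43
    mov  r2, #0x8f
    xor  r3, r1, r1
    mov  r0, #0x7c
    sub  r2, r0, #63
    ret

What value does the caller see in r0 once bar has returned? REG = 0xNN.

REG = 0x7c

prologue: push r2 → mem[0xa5]=0x77, sp=0xa5
prologue: push r3 → mem[0xa4]=0x89, sp=0xa4
body[0] add  r3, r0, r4 → r3=0x60
body[1] sub  r5, r0, #43 → r5=0x6d
body[2] mov  r2, #0x8f → r2=0x8f
body[3] xor  r3, r1, r1 → r3=0x00
body[4] mov  r0, #0x7c → r0=0x7c
body[5] sub  r2, r0, #63 → r2=0x3d
epilogue: pop r3=0x89, sp=0xa5
epilogue: pop r2=0x77, sp=0xa6
r0 is caller-saved → body value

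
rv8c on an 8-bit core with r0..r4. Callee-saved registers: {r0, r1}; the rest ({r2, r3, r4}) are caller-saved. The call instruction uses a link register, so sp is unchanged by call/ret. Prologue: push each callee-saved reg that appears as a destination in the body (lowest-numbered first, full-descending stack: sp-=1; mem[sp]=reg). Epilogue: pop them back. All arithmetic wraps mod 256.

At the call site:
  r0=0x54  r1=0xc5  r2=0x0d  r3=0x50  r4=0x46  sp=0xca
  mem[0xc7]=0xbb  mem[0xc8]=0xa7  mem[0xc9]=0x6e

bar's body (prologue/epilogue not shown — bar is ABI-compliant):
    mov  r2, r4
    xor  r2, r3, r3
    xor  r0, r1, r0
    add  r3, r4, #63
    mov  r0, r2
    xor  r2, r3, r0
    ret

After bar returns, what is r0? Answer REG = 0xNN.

REG = 0x54

prologue: push r0 -> mem[0xc9]=0x54, sp=0xc9
body[0] mov  r2, r4 -> r2=0x46
body[1] xor  r2, r3, r3 -> r2=0x00
body[2] xor  r0, r1, r0 -> r0=0x91
body[3] add  r3, r4, #63 -> r3=0x85
body[4] mov  r0, r2 -> r0=0x00
body[5] xor  r2, r3, r0 -> r2=0x85
epilogue: pop r0=0x54, sp=0xca
r0 is callee-saved -> restored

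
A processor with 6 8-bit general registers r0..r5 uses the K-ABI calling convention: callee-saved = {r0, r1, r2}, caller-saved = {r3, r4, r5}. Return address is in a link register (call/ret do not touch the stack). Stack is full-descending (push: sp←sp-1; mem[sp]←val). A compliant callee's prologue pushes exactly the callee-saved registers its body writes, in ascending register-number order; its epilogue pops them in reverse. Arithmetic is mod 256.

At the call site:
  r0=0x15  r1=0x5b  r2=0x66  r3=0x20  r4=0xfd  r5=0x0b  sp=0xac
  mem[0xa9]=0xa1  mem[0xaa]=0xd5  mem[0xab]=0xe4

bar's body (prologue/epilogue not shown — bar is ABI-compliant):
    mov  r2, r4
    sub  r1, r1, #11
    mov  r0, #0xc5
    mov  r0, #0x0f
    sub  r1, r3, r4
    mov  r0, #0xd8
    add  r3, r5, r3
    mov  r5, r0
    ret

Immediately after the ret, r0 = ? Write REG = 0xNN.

REG = 0x15

prologue: push r0 → mem[0xab]=0x15, sp=0xab
prologue: push r1 → mem[0xaa]=0x5b, sp=0xaa
prologue: push r2 → mem[0xa9]=0x66, sp=0xa9
body[0] mov  r2, r4 → r2=0xfd
body[1] sub  r1, r1, #11 → r1=0x50
body[2] mov  r0, #0xc5 → r0=0xc5
body[3] mov  r0, #0x0f → r0=0x0f
body[4] sub  r1, r3, r4 → r1=0x23
body[5] mov  r0, #0xd8 → r0=0xd8
body[6] add  r3, r5, r3 → r3=0x2b
body[7] mov  r5, r0 → r5=0xd8
epilogue: pop r2=0x66, sp=0xaa
epilogue: pop r1=0x5b, sp=0xab
epilogue: pop r0=0x15, sp=0xac
r0 is callee-saved → restored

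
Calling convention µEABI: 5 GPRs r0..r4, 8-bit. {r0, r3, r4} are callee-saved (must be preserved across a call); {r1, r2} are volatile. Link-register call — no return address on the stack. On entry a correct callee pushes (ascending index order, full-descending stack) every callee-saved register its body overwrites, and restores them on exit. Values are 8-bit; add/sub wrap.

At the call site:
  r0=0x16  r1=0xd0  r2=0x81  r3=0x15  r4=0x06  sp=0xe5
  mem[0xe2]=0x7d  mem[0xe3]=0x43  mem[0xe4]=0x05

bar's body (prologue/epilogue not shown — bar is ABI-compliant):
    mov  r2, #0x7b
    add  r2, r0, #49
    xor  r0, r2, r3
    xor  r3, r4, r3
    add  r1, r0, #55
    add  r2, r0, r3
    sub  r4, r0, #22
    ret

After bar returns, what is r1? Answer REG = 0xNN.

REG = 0x89

prologue: push r0 -> mem[0xe4]=0x16, sp=0xe4
prologue: push r3 -> mem[0xe3]=0x15, sp=0xe3
prologue: push r4 -> mem[0xe2]=0x06, sp=0xe2
body[0] mov  r2, #0x7b -> r2=0x7b
body[1] add  r2, r0, #49 -> r2=0x47
body[2] xor  r0, r2, r3 -> r0=0x52
body[3] xor  r3, r4, r3 -> r3=0x13
body[4] add  r1, r0, #55 -> r1=0x89
body[5] add  r2, r0, r3 -> r2=0x65
body[6] sub  r4, r0, #22 -> r4=0x3c
epilogue: pop r4=0x06, sp=0xe3
epilogue: pop r3=0x15, sp=0xe4
epilogue: pop r0=0x16, sp=0xe5
r1 is caller-saved -> body value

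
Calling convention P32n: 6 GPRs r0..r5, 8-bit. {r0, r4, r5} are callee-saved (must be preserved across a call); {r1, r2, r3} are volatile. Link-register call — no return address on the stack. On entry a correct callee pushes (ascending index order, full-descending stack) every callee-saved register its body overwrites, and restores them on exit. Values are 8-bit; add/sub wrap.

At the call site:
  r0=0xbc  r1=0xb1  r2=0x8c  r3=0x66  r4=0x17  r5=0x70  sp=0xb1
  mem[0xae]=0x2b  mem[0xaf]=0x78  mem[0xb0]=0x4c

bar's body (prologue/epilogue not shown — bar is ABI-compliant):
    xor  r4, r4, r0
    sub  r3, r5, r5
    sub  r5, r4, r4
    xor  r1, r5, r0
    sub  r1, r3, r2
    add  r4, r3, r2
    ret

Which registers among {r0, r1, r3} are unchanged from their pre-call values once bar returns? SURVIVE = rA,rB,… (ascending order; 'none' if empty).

SURVIVE = r0

prologue: push r4 → mem[0xb0]=0x17, sp=0xb0
prologue: push r5 → mem[0xaf]=0x70, sp=0xaf
body[0] xor  r4, r4, r0 → r4=0xab
body[1] sub  r3, r5, r5 → r3=0x00
body[2] sub  r5, r4, r4 → r5=0x00
body[3] xor  r1, r5, r0 → r1=0xbc
body[4] sub  r1, r3, r2 → r1=0x74
body[5] add  r4, r3, r2 → r4=0x8c
epilogue: pop r5=0x70, sp=0xb0
epilogue: pop r4=0x17, sp=0xb1
r0: callee-saved, written=False
r1: caller-saved, written=True
r3: caller-saved, written=True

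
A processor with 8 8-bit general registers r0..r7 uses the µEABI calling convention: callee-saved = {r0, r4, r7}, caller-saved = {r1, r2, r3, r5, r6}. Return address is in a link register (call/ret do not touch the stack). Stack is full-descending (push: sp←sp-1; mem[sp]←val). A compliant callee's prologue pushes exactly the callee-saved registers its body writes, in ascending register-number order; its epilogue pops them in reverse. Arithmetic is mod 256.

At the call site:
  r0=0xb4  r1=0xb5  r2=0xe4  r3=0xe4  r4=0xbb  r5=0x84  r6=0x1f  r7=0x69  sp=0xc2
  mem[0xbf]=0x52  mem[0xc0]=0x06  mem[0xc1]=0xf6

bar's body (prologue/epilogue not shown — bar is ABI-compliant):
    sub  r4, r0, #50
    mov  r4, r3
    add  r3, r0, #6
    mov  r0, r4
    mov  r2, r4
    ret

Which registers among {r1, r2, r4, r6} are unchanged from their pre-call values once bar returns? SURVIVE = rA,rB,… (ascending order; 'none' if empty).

SURVIVE = r1,r2,r4,r6

prologue: push r0 → mem[0xc1]=0xb4, sp=0xc1
prologue: push r4 → mem[0xc0]=0xbb, sp=0xc0
body[0] sub  r4, r0, #50 → r4=0x82
body[1] mov  r4, r3 → r4=0xe4
body[2] add  r3, r0, #6 → r3=0xba
body[3] mov  r0, r4 → r0=0xe4
body[4] mov  r2, r4 → r2=0xe4
epilogue: pop r4=0xbb, sp=0xc1
epilogue: pop r0=0xb4, sp=0xc2
r1: caller-saved, written=False
r2: caller-saved, written=True
r4: callee-saved, written=True
r6: caller-saved, written=False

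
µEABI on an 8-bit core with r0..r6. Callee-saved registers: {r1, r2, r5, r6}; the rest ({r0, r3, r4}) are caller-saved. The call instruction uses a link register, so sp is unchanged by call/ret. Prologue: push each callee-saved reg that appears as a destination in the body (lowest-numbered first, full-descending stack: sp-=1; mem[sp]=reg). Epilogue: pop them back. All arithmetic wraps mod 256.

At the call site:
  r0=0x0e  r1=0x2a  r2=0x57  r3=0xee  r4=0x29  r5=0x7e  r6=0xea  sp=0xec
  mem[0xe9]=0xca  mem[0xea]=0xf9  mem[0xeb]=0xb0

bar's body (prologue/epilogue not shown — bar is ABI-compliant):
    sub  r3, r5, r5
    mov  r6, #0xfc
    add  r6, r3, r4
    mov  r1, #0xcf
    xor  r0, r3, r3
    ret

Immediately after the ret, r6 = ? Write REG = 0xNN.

prologue: push r1 -> mem[0xeb]=0x2a, sp=0xeb
prologue: push r6 -> mem[0xea]=0xea, sp=0xea
body[0] sub  r3, r5, r5 -> r3=0x00
body[1] mov  r6, #0xfc -> r6=0xfc
body[2] add  r6, r3, r4 -> r6=0x29
body[3] mov  r1, #0xcf -> r1=0xcf
body[4] xor  r0, r3, r3 -> r0=0x00
epilogue: pop r6=0xea, sp=0xeb
epilogue: pop r1=0x2a, sp=0xec
r6 is callee-saved -> restored

REG = 0xea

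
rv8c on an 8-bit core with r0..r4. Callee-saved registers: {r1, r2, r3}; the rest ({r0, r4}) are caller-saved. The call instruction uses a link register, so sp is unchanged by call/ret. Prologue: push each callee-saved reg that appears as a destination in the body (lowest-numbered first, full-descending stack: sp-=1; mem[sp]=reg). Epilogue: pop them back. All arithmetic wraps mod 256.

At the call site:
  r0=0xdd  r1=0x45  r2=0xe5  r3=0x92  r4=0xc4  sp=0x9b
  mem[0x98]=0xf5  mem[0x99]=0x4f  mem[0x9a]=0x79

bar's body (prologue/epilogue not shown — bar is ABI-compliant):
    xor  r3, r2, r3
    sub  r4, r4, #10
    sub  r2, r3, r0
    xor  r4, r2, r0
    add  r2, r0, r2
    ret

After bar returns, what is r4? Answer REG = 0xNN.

prologue: push r2 -> mem[0x9a]=0xe5, sp=0x9a
prologue: push r3 -> mem[0x99]=0x92, sp=0x99
body[0] xor  r3, r2, r3 -> r3=0x77
body[1] sub  r4, r4, #10 -> r4=0xba
body[2] sub  r2, r3, r0 -> r2=0x9a
body[3] xor  r4, r2, r0 -> r4=0x47
body[4] add  r2, r0, r2 -> r2=0x77
epilogue: pop r3=0x92, sp=0x9a
epilogue: pop r2=0xe5, sp=0x9b
r4 is caller-saved -> body value

REG = 0x47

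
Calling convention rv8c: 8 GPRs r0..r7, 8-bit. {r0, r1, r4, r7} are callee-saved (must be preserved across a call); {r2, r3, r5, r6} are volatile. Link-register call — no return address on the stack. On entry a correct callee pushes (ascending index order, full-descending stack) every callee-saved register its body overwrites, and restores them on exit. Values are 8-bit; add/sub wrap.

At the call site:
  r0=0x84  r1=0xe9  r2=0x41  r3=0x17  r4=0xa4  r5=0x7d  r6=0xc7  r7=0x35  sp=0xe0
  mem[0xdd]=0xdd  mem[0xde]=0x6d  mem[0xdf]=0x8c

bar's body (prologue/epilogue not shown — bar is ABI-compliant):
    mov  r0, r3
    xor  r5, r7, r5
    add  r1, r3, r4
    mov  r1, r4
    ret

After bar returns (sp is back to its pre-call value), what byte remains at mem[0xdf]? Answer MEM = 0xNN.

prologue: push r0 -> mem[0xdf]=0x84, sp=0xdf
prologue: push r1 -> mem[0xde]=0xe9, sp=0xde
body[0] mov  r0, r3 -> r0=0x17
body[1] xor  r5, r7, r5 -> r5=0x48
body[2] add  r1, r3, r4 -> r1=0xbb
body[3] mov  r1, r4 -> r1=0xa4
epilogue: pop r1=0xe9, sp=0xdf
epilogue: pop r0=0x84, sp=0xe0
prologue pushed ['r0', 'r1'] at ['0xdf', '0xde']

MEM = 0x84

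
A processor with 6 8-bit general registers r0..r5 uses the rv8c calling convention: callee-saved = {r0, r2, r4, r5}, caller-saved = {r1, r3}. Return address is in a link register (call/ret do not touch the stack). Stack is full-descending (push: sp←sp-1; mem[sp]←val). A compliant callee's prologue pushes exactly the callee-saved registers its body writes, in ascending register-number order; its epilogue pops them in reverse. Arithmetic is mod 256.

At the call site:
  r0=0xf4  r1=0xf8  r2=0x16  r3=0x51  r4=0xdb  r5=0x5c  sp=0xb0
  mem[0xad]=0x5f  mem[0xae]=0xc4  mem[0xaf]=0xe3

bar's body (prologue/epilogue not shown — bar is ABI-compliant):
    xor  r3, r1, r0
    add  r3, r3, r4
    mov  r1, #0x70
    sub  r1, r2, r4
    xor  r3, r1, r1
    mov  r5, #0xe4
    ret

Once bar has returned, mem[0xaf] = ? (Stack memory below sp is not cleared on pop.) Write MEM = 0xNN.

MEM = 0x5c

prologue: push r5 -> mem[0xaf]=0x5c, sp=0xaf
body[0] xor  r3, r1, r0 -> r3=0x0c
body[1] add  r3, r3, r4 -> r3=0xe7
body[2] mov  r1, #0x70 -> r1=0x70
body[3] sub  r1, r2, r4 -> r1=0x3b
body[4] xor  r3, r1, r1 -> r3=0x00
body[5] mov  r5, #0xe4 -> r5=0xe4
epilogue: pop r5=0x5c, sp=0xb0
prologue pushed ['r5'] at ['0xaf']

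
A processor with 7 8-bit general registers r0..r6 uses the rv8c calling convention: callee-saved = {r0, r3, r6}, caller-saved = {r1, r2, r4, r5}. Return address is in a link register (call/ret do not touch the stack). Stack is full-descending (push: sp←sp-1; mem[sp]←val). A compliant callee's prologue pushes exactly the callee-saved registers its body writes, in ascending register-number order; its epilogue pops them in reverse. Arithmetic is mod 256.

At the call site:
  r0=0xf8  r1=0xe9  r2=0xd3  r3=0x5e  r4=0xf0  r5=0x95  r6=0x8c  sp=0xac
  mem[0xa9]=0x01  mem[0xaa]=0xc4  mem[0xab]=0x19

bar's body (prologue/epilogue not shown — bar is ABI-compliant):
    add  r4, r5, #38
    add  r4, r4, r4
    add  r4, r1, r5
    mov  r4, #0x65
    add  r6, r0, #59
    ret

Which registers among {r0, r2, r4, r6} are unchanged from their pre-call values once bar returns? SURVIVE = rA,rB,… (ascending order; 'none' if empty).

prologue: push r6 → mem[0xab]=0x8c, sp=0xab
body[0] add  r4, r5, #38 → r4=0xbb
body[1] add  r4, r4, r4 → r4=0x76
body[2] add  r4, r1, r5 → r4=0x7e
body[3] mov  r4, #0x65 → r4=0x65
body[4] add  r6, r0, #59 → r6=0x33
epilogue: pop r6=0x8c, sp=0xac
r0: callee-saved, written=False
r2: caller-saved, written=False
r4: caller-saved, written=True
r6: callee-saved, written=True

SURVIVE = r0,r2,r6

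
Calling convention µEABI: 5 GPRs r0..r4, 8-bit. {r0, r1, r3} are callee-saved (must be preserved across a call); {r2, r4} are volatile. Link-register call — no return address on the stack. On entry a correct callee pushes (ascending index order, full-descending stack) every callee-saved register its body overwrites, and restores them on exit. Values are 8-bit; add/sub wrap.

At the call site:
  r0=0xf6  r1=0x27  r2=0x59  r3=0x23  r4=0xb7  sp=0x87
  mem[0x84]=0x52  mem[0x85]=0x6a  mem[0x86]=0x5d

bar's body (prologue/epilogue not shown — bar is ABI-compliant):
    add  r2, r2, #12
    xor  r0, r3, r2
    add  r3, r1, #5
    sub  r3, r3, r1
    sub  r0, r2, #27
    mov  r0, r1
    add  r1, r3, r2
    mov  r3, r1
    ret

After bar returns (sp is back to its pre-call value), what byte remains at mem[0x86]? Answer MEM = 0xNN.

MEM = 0xf6

prologue: push r0 → mem[0x86]=0xf6, sp=0x86
prologue: push r1 → mem[0x85]=0x27, sp=0x85
prologue: push r3 → mem[0x84]=0x23, sp=0x84
body[0] add  r2, r2, #12 → r2=0x65
body[1] xor  r0, r3, r2 → r0=0x46
body[2] add  r3, r1, #5 → r3=0x2c
body[3] sub  r3, r3, r1 → r3=0x05
body[4] sub  r0, r2, #27 → r0=0x4a
body[5] mov  r0, r1 → r0=0x27
body[6] add  r1, r3, r2 → r1=0x6a
body[7] mov  r3, r1 → r3=0x6a
epilogue: pop r3=0x23, sp=0x85
epilogue: pop r1=0x27, sp=0x86
epilogue: pop r0=0xf6, sp=0x87
prologue pushed ['r0', 'r1', 'r3'] at ['0x86', '0x85', '0x84']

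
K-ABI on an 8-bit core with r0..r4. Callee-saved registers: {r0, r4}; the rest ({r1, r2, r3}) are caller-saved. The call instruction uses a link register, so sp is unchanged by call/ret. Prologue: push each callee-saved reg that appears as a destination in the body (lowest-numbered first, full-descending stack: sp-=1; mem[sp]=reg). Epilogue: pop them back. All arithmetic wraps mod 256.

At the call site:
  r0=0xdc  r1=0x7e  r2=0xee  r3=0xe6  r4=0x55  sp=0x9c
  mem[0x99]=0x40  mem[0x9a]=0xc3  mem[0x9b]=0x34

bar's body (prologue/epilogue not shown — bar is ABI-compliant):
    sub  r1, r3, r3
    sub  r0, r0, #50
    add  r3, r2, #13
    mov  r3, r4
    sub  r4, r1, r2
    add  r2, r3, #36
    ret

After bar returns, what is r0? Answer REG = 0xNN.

REG = 0xdc

prologue: push r0 -> mem[0x9b]=0xdc, sp=0x9b
prologue: push r4 -> mem[0x9a]=0x55, sp=0x9a
body[0] sub  r1, r3, r3 -> r1=0x00
body[1] sub  r0, r0, #50 -> r0=0xaa
body[2] add  r3, r2, #13 -> r3=0xfb
body[3] mov  r3, r4 -> r3=0x55
body[4] sub  r4, r1, r2 -> r4=0x12
body[5] add  r2, r3, #36 -> r2=0x79
epilogue: pop r4=0x55, sp=0x9b
epilogue: pop r0=0xdc, sp=0x9c
r0 is callee-saved -> restored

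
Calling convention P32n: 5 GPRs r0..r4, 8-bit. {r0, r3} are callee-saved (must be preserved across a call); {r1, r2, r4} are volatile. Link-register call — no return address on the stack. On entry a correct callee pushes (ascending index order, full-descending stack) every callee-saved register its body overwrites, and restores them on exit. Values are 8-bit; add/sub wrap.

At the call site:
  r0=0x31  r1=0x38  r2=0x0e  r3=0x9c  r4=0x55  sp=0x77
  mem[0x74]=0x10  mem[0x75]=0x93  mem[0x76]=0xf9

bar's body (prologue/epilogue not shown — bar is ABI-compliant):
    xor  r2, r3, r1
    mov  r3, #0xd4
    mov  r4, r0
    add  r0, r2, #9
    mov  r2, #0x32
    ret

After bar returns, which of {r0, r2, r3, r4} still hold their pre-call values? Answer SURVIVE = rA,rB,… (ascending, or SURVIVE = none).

prologue: push r0 -> mem[0x76]=0x31, sp=0x76
prologue: push r3 -> mem[0x75]=0x9c, sp=0x75
body[0] xor  r2, r3, r1 -> r2=0xa4
body[1] mov  r3, #0xd4 -> r3=0xd4
body[2] mov  r4, r0 -> r4=0x31
body[3] add  r0, r2, #9 -> r0=0xad
body[4] mov  r2, #0x32 -> r2=0x32
epilogue: pop r3=0x9c, sp=0x76
epilogue: pop r0=0x31, sp=0x77
r0: callee-saved, written=True
r2: caller-saved, written=True
r3: callee-saved, written=True
r4: caller-saved, written=True

SURVIVE = r0,r3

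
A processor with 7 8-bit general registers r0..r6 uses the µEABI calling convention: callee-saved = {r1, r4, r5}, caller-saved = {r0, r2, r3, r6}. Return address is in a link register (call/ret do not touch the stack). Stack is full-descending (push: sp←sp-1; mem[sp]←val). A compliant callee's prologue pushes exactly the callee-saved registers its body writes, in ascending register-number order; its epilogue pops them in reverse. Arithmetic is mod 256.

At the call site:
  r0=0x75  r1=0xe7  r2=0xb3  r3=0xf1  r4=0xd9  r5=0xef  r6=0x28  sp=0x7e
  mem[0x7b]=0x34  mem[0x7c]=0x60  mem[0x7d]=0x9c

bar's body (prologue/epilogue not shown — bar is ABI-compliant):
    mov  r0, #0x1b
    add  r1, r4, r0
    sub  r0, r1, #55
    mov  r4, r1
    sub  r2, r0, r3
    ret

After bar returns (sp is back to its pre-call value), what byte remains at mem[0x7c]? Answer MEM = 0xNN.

MEM = 0xd9

prologue: push r1 -> mem[0x7d]=0xe7, sp=0x7d
prologue: push r4 -> mem[0x7c]=0xd9, sp=0x7c
body[0] mov  r0, #0x1b -> r0=0x1b
body[1] add  r1, r4, r0 -> r1=0xf4
body[2] sub  r0, r1, #55 -> r0=0xbd
body[3] mov  r4, r1 -> r4=0xf4
body[4] sub  r2, r0, r3 -> r2=0xcc
epilogue: pop r4=0xd9, sp=0x7d
epilogue: pop r1=0xe7, sp=0x7e
prologue pushed ['r1', 'r4'] at ['0x7d', '0x7c']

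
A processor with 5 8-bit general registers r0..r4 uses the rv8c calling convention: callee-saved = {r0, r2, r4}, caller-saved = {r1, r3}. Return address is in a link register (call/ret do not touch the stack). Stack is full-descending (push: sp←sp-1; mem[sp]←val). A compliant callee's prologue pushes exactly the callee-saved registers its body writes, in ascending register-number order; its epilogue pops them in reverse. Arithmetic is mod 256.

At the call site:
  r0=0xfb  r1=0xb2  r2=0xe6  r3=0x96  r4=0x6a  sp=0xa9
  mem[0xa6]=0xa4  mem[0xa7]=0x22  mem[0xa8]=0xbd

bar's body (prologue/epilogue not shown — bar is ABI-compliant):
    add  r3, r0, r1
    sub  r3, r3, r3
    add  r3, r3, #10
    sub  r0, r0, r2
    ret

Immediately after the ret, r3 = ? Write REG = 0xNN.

REG = 0x0a

prologue: push r0 -> mem[0xa8]=0xfb, sp=0xa8
body[0] add  r3, r0, r1 -> r3=0xad
body[1] sub  r3, r3, r3 -> r3=0x00
body[2] add  r3, r3, #10 -> r3=0x0a
body[3] sub  r0, r0, r2 -> r0=0x15
epilogue: pop r0=0xfb, sp=0xa9
r3 is caller-saved -> body value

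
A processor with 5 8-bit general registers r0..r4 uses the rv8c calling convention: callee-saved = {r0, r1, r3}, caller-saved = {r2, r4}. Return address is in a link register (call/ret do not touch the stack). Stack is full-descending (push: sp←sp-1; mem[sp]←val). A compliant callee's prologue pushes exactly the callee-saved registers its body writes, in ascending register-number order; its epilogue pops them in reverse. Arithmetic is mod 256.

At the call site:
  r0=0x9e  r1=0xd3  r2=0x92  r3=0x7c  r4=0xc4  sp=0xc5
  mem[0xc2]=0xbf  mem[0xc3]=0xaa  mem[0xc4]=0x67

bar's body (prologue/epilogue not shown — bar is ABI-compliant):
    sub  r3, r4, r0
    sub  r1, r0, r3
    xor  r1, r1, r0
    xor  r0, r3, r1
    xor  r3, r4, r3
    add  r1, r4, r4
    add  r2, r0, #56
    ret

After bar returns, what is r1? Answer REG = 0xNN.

prologue: push r0 -> mem[0xc4]=0x9e, sp=0xc4
prologue: push r1 -> mem[0xc3]=0xd3, sp=0xc3
prologue: push r3 -> mem[0xc2]=0x7c, sp=0xc2
body[0] sub  r3, r4, r0 -> r3=0x26
body[1] sub  r1, r0, r3 -> r1=0x78
body[2] xor  r1, r1, r0 -> r1=0xe6
body[3] xor  r0, r3, r1 -> r0=0xc0
body[4] xor  r3, r4, r3 -> r3=0xe2
body[5] add  r1, r4, r4 -> r1=0x88
body[6] add  r2, r0, #56 -> r2=0xf8
epilogue: pop r3=0x7c, sp=0xc3
epilogue: pop r1=0xd3, sp=0xc4
epilogue: pop r0=0x9e, sp=0xc5
r1 is callee-saved -> restored

REG = 0xd3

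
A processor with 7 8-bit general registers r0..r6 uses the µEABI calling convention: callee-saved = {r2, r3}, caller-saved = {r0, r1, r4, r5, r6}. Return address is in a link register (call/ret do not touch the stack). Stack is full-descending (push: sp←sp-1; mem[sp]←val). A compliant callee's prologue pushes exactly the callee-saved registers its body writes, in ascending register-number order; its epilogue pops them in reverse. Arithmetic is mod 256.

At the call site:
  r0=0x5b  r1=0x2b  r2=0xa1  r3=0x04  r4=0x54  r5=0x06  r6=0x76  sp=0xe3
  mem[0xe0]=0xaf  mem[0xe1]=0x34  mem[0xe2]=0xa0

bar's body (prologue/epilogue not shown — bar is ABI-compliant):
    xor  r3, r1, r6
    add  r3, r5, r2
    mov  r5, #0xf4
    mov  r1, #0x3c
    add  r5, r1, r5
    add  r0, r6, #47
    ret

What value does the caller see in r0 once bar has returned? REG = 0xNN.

prologue: push r3 -> mem[0xe2]=0x04, sp=0xe2
body[0] xor  r3, r1, r6 -> r3=0x5d
body[1] add  r3, r5, r2 -> r3=0xa7
body[2] mov  r5, #0xf4 -> r5=0xf4
body[3] mov  r1, #0x3c -> r1=0x3c
body[4] add  r5, r1, r5 -> r5=0x30
body[5] add  r0, r6, #47 -> r0=0xa5
epilogue: pop r3=0x04, sp=0xe3
r0 is caller-saved -> body value

REG = 0xa5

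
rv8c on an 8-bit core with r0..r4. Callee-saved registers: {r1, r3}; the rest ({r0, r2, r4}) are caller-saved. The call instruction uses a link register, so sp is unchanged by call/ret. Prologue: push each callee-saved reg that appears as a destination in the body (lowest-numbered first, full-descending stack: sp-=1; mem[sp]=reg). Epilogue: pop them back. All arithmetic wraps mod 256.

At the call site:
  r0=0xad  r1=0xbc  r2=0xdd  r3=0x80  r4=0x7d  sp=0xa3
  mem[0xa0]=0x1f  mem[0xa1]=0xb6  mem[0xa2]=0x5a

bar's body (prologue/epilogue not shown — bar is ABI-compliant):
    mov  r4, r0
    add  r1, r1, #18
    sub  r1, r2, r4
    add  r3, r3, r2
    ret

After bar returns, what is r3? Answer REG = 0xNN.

prologue: push r1 -> mem[0xa2]=0xbc, sp=0xa2
prologue: push r3 -> mem[0xa1]=0x80, sp=0xa1
body[0] mov  r4, r0 -> r4=0xad
body[1] add  r1, r1, #18 -> r1=0xce
body[2] sub  r1, r2, r4 -> r1=0x30
body[3] add  r3, r3, r2 -> r3=0x5d
epilogue: pop r3=0x80, sp=0xa2
epilogue: pop r1=0xbc, sp=0xa3
r3 is callee-saved -> restored

REG = 0x80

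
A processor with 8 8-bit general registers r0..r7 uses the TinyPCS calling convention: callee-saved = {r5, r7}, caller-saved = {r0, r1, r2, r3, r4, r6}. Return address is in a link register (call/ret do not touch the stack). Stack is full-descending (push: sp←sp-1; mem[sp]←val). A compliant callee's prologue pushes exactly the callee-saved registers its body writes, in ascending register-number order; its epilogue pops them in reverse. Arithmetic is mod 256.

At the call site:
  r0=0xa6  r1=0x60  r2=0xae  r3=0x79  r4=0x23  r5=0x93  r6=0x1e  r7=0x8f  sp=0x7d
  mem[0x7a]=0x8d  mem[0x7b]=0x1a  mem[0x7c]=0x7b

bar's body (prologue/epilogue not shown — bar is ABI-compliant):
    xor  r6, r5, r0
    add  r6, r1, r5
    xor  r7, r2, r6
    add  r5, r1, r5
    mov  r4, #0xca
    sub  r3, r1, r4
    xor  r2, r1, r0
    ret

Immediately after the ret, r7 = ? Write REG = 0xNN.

REG = 0x8f

prologue: push r5 -> mem[0x7c]=0x93, sp=0x7c
prologue: push r7 -> mem[0x7b]=0x8f, sp=0x7b
body[0] xor  r6, r5, r0 -> r6=0x35
body[1] add  r6, r1, r5 -> r6=0xf3
body[2] xor  r7, r2, r6 -> r7=0x5d
body[3] add  r5, r1, r5 -> r5=0xf3
body[4] mov  r4, #0xca -> r4=0xca
body[5] sub  r3, r1, r4 -> r3=0x96
body[6] xor  r2, r1, r0 -> r2=0xc6
epilogue: pop r7=0x8f, sp=0x7c
epilogue: pop r5=0x93, sp=0x7d
r7 is callee-saved -> restored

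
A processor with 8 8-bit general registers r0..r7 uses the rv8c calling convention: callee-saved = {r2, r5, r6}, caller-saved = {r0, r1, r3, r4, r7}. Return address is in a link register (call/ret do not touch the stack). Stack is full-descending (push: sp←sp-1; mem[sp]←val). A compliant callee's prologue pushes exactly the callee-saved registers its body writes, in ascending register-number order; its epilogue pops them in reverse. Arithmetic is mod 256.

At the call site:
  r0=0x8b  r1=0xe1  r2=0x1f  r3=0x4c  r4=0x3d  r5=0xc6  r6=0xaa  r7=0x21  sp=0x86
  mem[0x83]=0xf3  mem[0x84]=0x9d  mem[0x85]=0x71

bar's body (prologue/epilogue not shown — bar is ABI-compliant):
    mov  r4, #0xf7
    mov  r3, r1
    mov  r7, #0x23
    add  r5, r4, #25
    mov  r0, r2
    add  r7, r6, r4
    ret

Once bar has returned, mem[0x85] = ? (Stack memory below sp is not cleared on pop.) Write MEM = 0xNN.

prologue: push r5 → mem[0x85]=0xc6, sp=0x85
body[0] mov  r4, #0xf7 → r4=0xf7
body[1] mov  r3, r1 → r3=0xe1
body[2] mov  r7, #0x23 → r7=0x23
body[3] add  r5, r4, #25 → r5=0x10
body[4] mov  r0, r2 → r0=0x1f
body[5] add  r7, r6, r4 → r7=0xa1
epilogue: pop r5=0xc6, sp=0x86
prologue pushed ['r5'] at ['0x85']

MEM = 0xc6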